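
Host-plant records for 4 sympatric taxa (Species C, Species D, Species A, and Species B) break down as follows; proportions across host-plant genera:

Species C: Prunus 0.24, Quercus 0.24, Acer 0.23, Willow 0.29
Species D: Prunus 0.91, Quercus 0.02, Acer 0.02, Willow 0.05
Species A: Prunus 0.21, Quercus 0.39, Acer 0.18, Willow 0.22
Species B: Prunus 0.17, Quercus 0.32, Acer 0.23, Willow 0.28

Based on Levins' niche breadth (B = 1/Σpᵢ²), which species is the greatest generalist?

Σp_Cᵢ² = 0.24² + 0.24² + 0.23² + 0.29² = 0.0576 + 0.0576 + 0.0529 + 0.0841 = 0.2522
B_C = 1 / 0.2522 = 3.9651
Σp_Dᵢ² = 0.91² + 0.02² + 0.02² + 0.05² = 0.8281 + 0.0004 + 0.0004 + 0.0025 = 0.8314
B_D = 1 / 0.8314 = 1.2028
Σp_Aᵢ² = 0.21² + 0.39² + 0.18² + 0.22² = 0.0441 + 0.1521 + 0.0324 + 0.0484 = 0.2770
B_A = 1 / 0.2770 = 3.6101
Σp_Bᵢ² = 0.17² + 0.32² + 0.23² + 0.28² = 0.0289 + 0.1024 + 0.0529 + 0.0784 = 0.2626
B_B = 1 / 0.2626 = 3.8081
Highest B → broadest niche (most generalist): Species C (B = 3.97).

Species C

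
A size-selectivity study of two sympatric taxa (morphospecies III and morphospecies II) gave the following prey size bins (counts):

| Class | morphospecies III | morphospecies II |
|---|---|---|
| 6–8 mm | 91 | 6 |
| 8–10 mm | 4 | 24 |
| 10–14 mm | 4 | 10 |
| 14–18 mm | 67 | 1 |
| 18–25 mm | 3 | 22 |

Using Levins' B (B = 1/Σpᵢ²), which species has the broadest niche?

Proportions for morphospecies III (n=169): 91/169=0.5385, 4/169=0.0237, 4/169=0.0237, 67/169=0.3964, 3/169=0.0178
Proportions for morphospecies II (n=63): 6/63=0.0952, 24/63=0.3810, 10/63=0.1587, 1/63=0.0159, 22/63=0.3492
Σp_IIIᵢ² = 0.5385² + 0.0237² + 0.0237² + 0.3964² + 0.0178² = 0.289982 + 0.000562 + 0.000562 + 0.157133 + 0.000317 = 0.448556
B_III = 1 / 0.448556 = 2.2294
Σp_IIᵢ² = 0.0952² + 0.3810² + 0.1587² + 0.0159² + 0.3492² = 0.009063 + 0.145161 + 0.025186 + 0.000253 + 0.121941 = 0.301604
B_II = 1 / 0.301604 = 3.3156
Highest B → broadest niche (most generalist): morphospecies II (B = 3.32).

morphospecies II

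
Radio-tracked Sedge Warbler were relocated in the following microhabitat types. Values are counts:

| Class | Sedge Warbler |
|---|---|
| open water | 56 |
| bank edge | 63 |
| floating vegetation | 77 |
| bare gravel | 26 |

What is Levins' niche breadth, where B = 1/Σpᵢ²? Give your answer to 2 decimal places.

3.59

Proportions for Sedge Warbler (n=222): 56/222=0.2523, 63/222=0.2838, 77/222=0.3468, 26/222=0.1171
Σpᵢ² = 0.2523² + 0.2838² + 0.3468² + 0.1171² = 0.063655 + 0.080542 + 0.120270 + 0.013712 = 0.278179
B = 1 / 0.278179 = 3.5948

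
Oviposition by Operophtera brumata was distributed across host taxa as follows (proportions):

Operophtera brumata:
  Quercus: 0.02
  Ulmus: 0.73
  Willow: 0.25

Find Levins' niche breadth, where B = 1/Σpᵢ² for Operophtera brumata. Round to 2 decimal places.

Σpᵢ² = 0.02² + 0.73² + 0.25² = 0.0004 + 0.5329 + 0.0625 = 0.5958
B = 1 / 0.5958 = 1.6784

1.68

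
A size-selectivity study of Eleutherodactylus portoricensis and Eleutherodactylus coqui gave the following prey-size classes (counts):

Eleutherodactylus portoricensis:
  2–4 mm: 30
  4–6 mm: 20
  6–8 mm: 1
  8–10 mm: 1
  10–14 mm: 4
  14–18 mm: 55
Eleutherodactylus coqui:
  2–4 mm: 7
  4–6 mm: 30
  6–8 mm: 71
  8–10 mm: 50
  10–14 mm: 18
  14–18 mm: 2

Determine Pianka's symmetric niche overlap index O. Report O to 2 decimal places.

Proportions for Eleutherodactylus portoricensis (n=111): 30/111=0.2703, 20/111=0.1802, 1/111=0.0090, 1/111=0.0090, 4/111=0.0360, 55/111=0.4955
Proportions for Eleutherodactylus coqui (n=178): 7/178=0.0393, 30/178=0.1685, 71/178=0.3989, 50/178=0.2809, 18/178=0.1011, 2/178=0.0112
Σ p₁ᵢp₂ᵢ = 0.010623 + 0.030364 + 0.003590 + 0.002528 + 0.003640 + 0.005550 = 0.056295
Σp_1ᵢ² = 0.2703² + 0.1802² + 0.0090² + 0.0090² + 0.0360² + 0.4955² = 0.073062 + 0.032472 + 0.000081 + 0.000081 + 0.001296 + 0.245520 = 0.352512
Σp_2ᵢ² = 0.0393² + 0.1685² + 0.3989² + 0.2809² + 0.1011² + 0.0112² = 0.001544 + 0.028392 + 0.159121 + 0.078905 + 0.010221 + 0.000125 = 0.278308
O = 0.056295 / √(0.352512 × 0.278308) = 0.056295 / 0.3132202 = 0.1797

0.18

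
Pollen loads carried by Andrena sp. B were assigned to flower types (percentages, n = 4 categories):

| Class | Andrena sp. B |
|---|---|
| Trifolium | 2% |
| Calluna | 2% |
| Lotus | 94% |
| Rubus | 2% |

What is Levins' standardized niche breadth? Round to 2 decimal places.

Convert percentages to proportions (divide by 100).
Σpᵢ² = 0.02² + 0.02² + 0.94² + 0.02² = 0.0004 + 0.0004 + 0.8836 + 0.0004 = 0.8848
B = 1 / 0.8848 = 1.1302
Bₛ = (B − 1)/(n − 1) = (1.1302 − 1)/(4 − 1) = 0.1302/3 = 0.0434

0.04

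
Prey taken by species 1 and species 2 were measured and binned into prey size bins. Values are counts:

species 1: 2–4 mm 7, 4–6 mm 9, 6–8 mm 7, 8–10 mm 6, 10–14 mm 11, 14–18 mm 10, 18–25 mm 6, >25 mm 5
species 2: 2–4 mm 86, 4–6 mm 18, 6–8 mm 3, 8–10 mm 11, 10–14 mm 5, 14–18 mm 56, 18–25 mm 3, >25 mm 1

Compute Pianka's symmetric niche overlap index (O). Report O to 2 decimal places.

0.64

Proportions for species 1 (n=61): 7/61=0.1148, 9/61=0.1475, 7/61=0.1148, 6/61=0.0984, 11/61=0.1803, 10/61=0.1639, 6/61=0.0984, 5/61=0.0820
Proportions for species 2 (n=183): 86/183=0.4699, 18/183=0.0984, 3/183=0.0164, 11/183=0.0601, 5/183=0.0273, 56/183=0.3060, 3/183=0.0164, 1/183=0.0055
Σ p₁ᵢp₂ᵢ = 0.053945 + 0.014514 + 0.001883 + 0.005914 + 0.004922 + 0.050153 + 0.001614 + 0.000451 = 0.133396
Σp_1ᵢ² = 0.1148² + 0.1475² + 0.1148² + 0.0984² + 0.1803² + 0.1639² + 0.0984² + 0.0820² = 0.013179 + 0.021756 + 0.013179 + 0.009683 + 0.032508 + 0.026863 + 0.009683 + 0.006724 = 0.133575
Σp_2ᵢ² = 0.4699² + 0.0984² + 0.0164² + 0.0601² + 0.0273² + 0.3060² + 0.0164² + 0.0055² = 0.220806 + 0.009683 + 0.000269 + 0.003612 + 0.000745 + 0.093636 + 0.000269 + 0.000030 = 0.329050
O = 0.133396 / √(0.133575 × 0.329050) = 0.133396 / 0.2096494 = 0.6363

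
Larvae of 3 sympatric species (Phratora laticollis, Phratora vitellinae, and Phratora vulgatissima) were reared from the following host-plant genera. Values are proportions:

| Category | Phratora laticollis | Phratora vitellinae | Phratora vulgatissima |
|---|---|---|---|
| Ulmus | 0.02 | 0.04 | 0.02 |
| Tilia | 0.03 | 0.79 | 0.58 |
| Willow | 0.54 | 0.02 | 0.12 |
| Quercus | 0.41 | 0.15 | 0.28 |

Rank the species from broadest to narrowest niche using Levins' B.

Σp_latiᵢ² = 0.02² + 0.03² + 0.54² + 0.41² = 0.0004 + 0.0009 + 0.2916 + 0.1681 = 0.4610
B_lati = 1 / 0.4610 = 2.1692
Σp_viteᵢ² = 0.04² + 0.79² + 0.02² + 0.15² = 0.0016 + 0.6241 + 0.0004 + 0.0225 = 0.6486
B_vite = 1 / 0.6486 = 1.5418
Σp_vulgᵢ² = 0.02² + 0.58² + 0.12² + 0.28² = 0.0004 + 0.3364 + 0.0144 + 0.0784 = 0.4296
B_vulg = 1 / 0.4296 = 2.3277
Ranking by B (broadest → narrowest): Phratora vulgatissima (2.33) > Phratora laticollis (2.17) > Phratora vitellinae (1.54)

Phratora vulgatissima > Phratora laticollis > Phratora vitellinae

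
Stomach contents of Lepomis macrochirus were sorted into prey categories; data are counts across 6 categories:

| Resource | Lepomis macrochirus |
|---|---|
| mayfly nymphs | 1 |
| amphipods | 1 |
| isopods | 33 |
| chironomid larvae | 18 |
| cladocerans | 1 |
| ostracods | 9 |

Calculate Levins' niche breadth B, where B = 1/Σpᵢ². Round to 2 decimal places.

Proportions for Lepomis macrochirus (n=63): 1/63=0.0159, 1/63=0.0159, 33/63=0.5238, 18/63=0.2857, 1/63=0.0159, 9/63=0.1429
Σpᵢ² = 0.0159² + 0.0159² + 0.5238² + 0.2857² + 0.0159² + 0.1429² = 0.000253 + 0.000253 + 0.274366 + 0.081624 + 0.000253 + 0.020420 = 0.377169
B = 1 / 0.377169 = 2.6513

2.65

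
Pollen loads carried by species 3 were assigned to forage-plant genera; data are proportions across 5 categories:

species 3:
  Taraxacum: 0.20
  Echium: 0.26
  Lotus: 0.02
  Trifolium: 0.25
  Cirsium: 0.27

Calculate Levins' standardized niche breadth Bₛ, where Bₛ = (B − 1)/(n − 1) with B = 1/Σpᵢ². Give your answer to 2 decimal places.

0.78

Σpᵢ² = 0.20² + 0.26² + 0.02² + 0.25² + 0.27² = 0.0400 + 0.0676 + 0.0004 + 0.0625 + 0.0729 = 0.2434
B = 1 / 0.2434 = 4.1085
Bₛ = (B − 1)/(n − 1) = (4.1085 − 1)/(5 − 1) = 3.1085/4 = 0.7771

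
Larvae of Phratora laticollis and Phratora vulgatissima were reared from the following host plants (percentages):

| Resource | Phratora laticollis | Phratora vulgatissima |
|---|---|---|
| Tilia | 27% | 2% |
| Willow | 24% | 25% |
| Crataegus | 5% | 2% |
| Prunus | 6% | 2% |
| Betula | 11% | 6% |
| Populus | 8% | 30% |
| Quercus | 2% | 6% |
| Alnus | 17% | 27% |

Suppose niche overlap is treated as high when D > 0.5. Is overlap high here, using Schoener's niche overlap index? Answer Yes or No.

Convert percentages to proportions (divide by 100).
Σ|p₁ᵢ − p₂ᵢ| = 0.25 + 0.01 + 0.03 + 0.04 + 0.05 + 0.22 + 0.04 + 0.10 = 0.74
D = 1 − ½ × 0.74 = 1 − 0.370 = 0.6300
D = 0.6300 > 0.5 → Yes.

Yes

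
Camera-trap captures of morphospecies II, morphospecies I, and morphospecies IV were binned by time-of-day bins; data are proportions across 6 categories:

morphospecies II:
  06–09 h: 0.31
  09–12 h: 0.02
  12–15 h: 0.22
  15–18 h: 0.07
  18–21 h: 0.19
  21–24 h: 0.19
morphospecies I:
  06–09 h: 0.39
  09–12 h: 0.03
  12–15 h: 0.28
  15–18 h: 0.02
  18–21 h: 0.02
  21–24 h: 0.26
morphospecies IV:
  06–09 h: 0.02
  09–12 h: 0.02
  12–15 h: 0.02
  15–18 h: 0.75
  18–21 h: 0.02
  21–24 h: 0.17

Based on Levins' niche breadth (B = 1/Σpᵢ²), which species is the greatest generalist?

Σp_IIᵢ² = 0.31² + 0.02² + 0.22² + 0.07² + 0.19² + 0.19² = 0.0961 + 0.0004 + 0.0484 + 0.0049 + 0.0361 + 0.0361 = 0.2220
B_II = 1 / 0.2220 = 4.5045
Σp_Iᵢ² = 0.39² + 0.03² + 0.28² + 0.02² + 0.02² + 0.26² = 0.1521 + 0.0009 + 0.0784 + 0.0004 + 0.0004 + 0.0676 = 0.2998
B_I = 1 / 0.2998 = 3.3356
Σp_IVᵢ² = 0.02² + 0.02² + 0.02² + 0.75² + 0.02² + 0.17² = 0.0004 + 0.0004 + 0.0004 + 0.5625 + 0.0004 + 0.0289 = 0.5930
B_IV = 1 / 0.5930 = 1.6863
Highest B → broadest niche (most generalist): morphospecies II (B = 4.50).

morphospecies II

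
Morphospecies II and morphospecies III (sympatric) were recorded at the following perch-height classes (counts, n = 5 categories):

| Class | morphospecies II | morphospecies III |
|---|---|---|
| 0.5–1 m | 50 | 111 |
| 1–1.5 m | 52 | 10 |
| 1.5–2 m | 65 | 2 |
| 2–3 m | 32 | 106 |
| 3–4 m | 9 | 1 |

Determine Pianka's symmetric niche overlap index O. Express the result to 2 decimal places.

0.61

Proportions for morphospecies II (n=208): 50/208=0.2404, 52/208=0.2500, 65/208=0.3125, 32/208=0.1538, 9/208=0.0433
Proportions for morphospecies III (n=230): 111/230=0.4826, 10/230=0.0435, 2/230=0.0087, 106/230=0.4609, 1/230=0.0043
Σ p₁ᵢp₂ᵢ = 0.116017 + 0.010875 + 0.002719 + 0.070886 + 0.000186 = 0.200683
Σp_1ᵢ² = 0.2404² + 0.2500² + 0.3125² + 0.1538² + 0.0433² = 0.057792 + 0.062500 + 0.097656 + 0.023654 + 0.001875 = 0.243477
Σp_2ᵢ² = 0.4826² + 0.0435² + 0.0087² + 0.4609² + 0.0043² = 0.232903 + 0.001892 + 0.000076 + 0.212429 + 0.000018 = 0.447318
O = 0.200683 / √(0.243477 × 0.447318) = 0.200683 / 0.3300176 = 0.6081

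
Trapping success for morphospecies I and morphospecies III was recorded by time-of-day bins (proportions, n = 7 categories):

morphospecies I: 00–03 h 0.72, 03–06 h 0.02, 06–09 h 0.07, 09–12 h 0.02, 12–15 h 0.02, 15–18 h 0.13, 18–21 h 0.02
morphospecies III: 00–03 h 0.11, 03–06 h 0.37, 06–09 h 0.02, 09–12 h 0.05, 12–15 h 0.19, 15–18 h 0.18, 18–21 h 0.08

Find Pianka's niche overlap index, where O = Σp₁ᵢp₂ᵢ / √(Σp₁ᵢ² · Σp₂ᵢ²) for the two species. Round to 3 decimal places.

0.336

Σ p₁ᵢp₂ᵢ = 0.0792 + 0.0074 + 0.0014 + 0.0010 + 0.0038 + 0.0234 + 0.0016 = 0.1178
Σp_1ᵢ² = 0.72² + 0.02² + 0.07² + 0.02² + 0.02² + 0.13² + 0.02² = 0.5184 + 0.0004 + 0.0049 + 0.0004 + 0.0004 + 0.0169 + 0.0004 = 0.5418
Σp_2ᵢ² = 0.11² + 0.37² + 0.02² + 0.05² + 0.19² + 0.18² + 0.08² = 0.0121 + 0.1369 + 0.0004 + 0.0025 + 0.0361 + 0.0324 + 0.0064 = 0.2268
O = 0.1178 / √(0.5418 × 0.2268) = 0.1178 / 0.350543 = 0.33605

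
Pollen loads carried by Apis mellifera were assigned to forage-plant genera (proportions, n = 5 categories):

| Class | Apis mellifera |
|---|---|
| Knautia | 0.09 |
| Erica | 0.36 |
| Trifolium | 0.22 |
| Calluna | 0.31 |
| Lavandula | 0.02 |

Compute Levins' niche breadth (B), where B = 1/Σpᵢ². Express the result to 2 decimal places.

3.54

Σpᵢ² = 0.09² + 0.36² + 0.22² + 0.31² + 0.02² = 0.0081 + 0.1296 + 0.0484 + 0.0961 + 0.0004 = 0.2826
B = 1 / 0.2826 = 3.5386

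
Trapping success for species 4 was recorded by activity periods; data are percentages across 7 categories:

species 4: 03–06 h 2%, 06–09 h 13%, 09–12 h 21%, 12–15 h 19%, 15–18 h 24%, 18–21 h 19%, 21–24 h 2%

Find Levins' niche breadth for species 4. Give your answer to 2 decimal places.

5.22

Convert percentages to proportions (divide by 100).
Σpᵢ² = 0.02² + 0.13² + 0.21² + 0.19² + 0.24² + 0.19² + 0.02² = 0.0004 + 0.0169 + 0.0441 + 0.0361 + 0.0576 + 0.0361 + 0.0004 = 0.1916
B = 1 / 0.1916 = 5.2192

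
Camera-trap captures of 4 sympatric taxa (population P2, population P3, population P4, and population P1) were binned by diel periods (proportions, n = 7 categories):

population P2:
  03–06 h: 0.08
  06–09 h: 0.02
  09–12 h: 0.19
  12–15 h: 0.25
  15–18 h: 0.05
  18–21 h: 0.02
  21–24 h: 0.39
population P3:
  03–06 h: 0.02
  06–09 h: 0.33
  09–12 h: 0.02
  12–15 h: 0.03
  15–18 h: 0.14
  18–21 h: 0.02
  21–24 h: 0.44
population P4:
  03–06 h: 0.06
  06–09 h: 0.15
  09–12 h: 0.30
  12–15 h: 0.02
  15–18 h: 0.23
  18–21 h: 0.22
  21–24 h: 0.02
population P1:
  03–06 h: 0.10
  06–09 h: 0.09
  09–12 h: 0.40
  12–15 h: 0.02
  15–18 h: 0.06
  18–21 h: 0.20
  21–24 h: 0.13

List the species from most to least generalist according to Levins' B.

population P4 > population P1 > population P2 > population P3

Σp_P2ᵢ² = 0.08² + 0.02² + 0.19² + 0.25² + 0.05² + 0.02² + 0.39² = 0.0064 + 0.0004 + 0.0361 + 0.0625 + 0.0025 + 0.0004 + 0.1521 = 0.2604
B_P2 = 1 / 0.2604 = 3.8402
Σp_P3ᵢ² = 0.02² + 0.33² + 0.02² + 0.03² + 0.14² + 0.02² + 0.44² = 0.0004 + 0.1089 + 0.0004 + 0.0009 + 0.0196 + 0.0004 + 0.1936 = 0.3242
B_P3 = 1 / 0.3242 = 3.0845
Σp_P4ᵢ² = 0.06² + 0.15² + 0.30² + 0.02² + 0.23² + 0.22² + 0.02² = 0.0036 + 0.0225 + 0.0900 + 0.0004 + 0.0529 + 0.0484 + 0.0004 = 0.2182
B_P4 = 1 / 0.2182 = 4.5830
Σp_P1ᵢ² = 0.10² + 0.09² + 0.40² + 0.02² + 0.06² + 0.20² + 0.13² = 0.0100 + 0.0081 + 0.1600 + 0.0004 + 0.0036 + 0.0400 + 0.0169 = 0.2390
B_P1 = 1 / 0.2390 = 4.1841
Ranking by B (broadest → narrowest): population P4 (4.58) > population P1 (4.18) > population P2 (3.84) > population P3 (3.08)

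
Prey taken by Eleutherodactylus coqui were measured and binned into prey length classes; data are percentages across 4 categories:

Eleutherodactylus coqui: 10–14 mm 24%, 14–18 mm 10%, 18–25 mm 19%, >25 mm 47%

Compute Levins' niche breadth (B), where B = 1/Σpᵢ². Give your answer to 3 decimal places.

Convert percentages to proportions (divide by 100).
Σpᵢ² = 0.24² + 0.10² + 0.19² + 0.47² = 0.0576 + 0.0100 + 0.0361 + 0.2209 = 0.3246
B = 1 / 0.3246 = 3.08071

3.081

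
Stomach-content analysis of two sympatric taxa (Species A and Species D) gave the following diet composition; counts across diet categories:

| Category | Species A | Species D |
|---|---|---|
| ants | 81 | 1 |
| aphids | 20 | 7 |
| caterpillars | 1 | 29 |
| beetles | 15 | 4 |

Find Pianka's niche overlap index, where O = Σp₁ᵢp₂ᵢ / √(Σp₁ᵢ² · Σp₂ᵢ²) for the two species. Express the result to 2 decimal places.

Proportions for Species A (n=117): 81/117=0.6923, 20/117=0.1709, 1/117=0.0085, 15/117=0.1282
Proportions for Species D (n=41): 1/41=0.0244, 7/41=0.1707, 29/41=0.7073, 4/41=0.0976
Σ p₁ᵢp₂ᵢ = 0.016892 + 0.029173 + 0.006012 + 0.012512 = 0.064589
Σp_1ᵢ² = 0.6923² + 0.1709² + 0.0085² + 0.1282² = 0.479279 + 0.029207 + 0.000072 + 0.016435 = 0.524993
Σp_2ᵢ² = 0.0244² + 0.1707² + 0.7073² + 0.0976² = 0.000595 + 0.029138 + 0.500273 + 0.009526 = 0.539532
O = 0.064589 / √(0.524993 × 0.539532) = 0.064589 / 0.5322129 = 0.1214

0.12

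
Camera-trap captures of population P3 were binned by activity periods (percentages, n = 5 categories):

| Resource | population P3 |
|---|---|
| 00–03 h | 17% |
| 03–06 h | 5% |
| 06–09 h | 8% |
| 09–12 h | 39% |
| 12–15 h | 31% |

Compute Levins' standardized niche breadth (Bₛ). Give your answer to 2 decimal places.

Convert percentages to proportions (divide by 100).
Σpᵢ² = 0.17² + 0.05² + 0.08² + 0.39² + 0.31² = 0.0289 + 0.0025 + 0.0064 + 0.1521 + 0.0961 = 0.2860
B = 1 / 0.2860 = 3.4965
Bₛ = (B − 1)/(n − 1) = (3.4965 − 1)/(5 − 1) = 2.4965/4 = 0.6241

0.62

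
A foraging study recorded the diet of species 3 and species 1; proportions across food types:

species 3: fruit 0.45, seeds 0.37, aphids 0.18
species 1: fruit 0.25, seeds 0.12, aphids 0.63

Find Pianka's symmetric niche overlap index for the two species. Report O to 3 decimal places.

Σ p₁ᵢp₂ᵢ = 0.1125 + 0.0444 + 0.1134 = 0.2703
Σp_1ᵢ² = 0.45² + 0.37² + 0.18² = 0.2025 + 0.1369 + 0.0324 = 0.3718
Σp_2ᵢ² = 0.25² + 0.12² + 0.63² = 0.0625 + 0.0144 + 0.3969 = 0.4738
O = 0.2703 / √(0.3718 × 0.4738) = 0.2703 / 0.419713 = 0.64401

0.644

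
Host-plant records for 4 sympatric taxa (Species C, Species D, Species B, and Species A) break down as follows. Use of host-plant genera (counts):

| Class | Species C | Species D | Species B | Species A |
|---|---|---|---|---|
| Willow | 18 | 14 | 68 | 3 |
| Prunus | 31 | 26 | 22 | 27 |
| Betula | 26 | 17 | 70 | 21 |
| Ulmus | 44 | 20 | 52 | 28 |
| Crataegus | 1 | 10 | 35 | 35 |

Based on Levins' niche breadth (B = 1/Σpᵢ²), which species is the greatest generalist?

Species D

Proportions for Species C (n=120): 18/120=0.1500, 31/120=0.2583, 26/120=0.2167, 44/120=0.3667, 1/120=0.0083
Proportions for Species D (n=87): 14/87=0.1609, 26/87=0.2989, 17/87=0.1954, 20/87=0.2299, 10/87=0.1149
Proportions for Species B (n=247): 68/247=0.2753, 22/247=0.0891, 70/247=0.2834, 52/247=0.2105, 35/247=0.1417
Proportions for Species A (n=114): 3/114=0.0263, 27/114=0.2368, 21/114=0.1842, 28/114=0.2456, 35/114=0.3070
Σp_Cᵢ² = 0.1500² + 0.2583² + 0.2167² + 0.3667² + 0.0083² = 0.022500 + 0.066719 + 0.046959 + 0.134469 + 0.000069 = 0.270716
B_C = 1 / 0.270716 = 3.6939
Σp_Dᵢ² = 0.1609² + 0.2989² + 0.1954² + 0.2299² + 0.1149² = 0.025889 + 0.089341 + 0.038181 + 0.052854 + 0.013202 = 0.219467
B_D = 1 / 0.219467 = 4.5565
Σp_Bᵢ² = 0.2753² + 0.0891² + 0.2834² + 0.2105² + 0.1417² = 0.075790 + 0.007939 + 0.080316 + 0.044310 + 0.020079 = 0.228434
B_B = 1 / 0.228434 = 4.3776
Σp_Aᵢ² = 0.0263² + 0.2368² + 0.1842² + 0.2456² + 0.3070² = 0.000692 + 0.056074 + 0.033930 + 0.060319 + 0.094249 = 0.245264
B_A = 1 / 0.245264 = 4.0772
Highest B → broadest niche (most generalist): Species D (B = 4.56).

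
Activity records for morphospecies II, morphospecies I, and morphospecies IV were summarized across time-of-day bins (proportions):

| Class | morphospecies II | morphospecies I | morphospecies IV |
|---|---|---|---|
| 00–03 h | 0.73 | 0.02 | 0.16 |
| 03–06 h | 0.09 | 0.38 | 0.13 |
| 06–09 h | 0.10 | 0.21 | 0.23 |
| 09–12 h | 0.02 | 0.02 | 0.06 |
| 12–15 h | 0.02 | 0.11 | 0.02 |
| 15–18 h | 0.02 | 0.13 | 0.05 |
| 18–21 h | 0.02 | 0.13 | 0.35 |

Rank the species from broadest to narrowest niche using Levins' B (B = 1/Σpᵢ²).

morphospecies IV > morphospecies I > morphospecies II

Σp_IIᵢ² = 0.73² + 0.09² + 0.10² + 0.02² + 0.02² + 0.02² + 0.02² = 0.5329 + 0.0081 + 0.0100 + 0.0004 + 0.0004 + 0.0004 + 0.0004 = 0.5526
B_II = 1 / 0.5526 = 1.8096
Σp_Iᵢ² = 0.02² + 0.38² + 0.21² + 0.02² + 0.11² + 0.13² + 0.13² = 0.0004 + 0.1444 + 0.0441 + 0.0004 + 0.0121 + 0.0169 + 0.0169 = 0.2352
B_I = 1 / 0.2352 = 4.2517
Σp_IVᵢ² = 0.16² + 0.13² + 0.23² + 0.06² + 0.02² + 0.05² + 0.35² = 0.0256 + 0.0169 + 0.0529 + 0.0036 + 0.0004 + 0.0025 + 0.1225 = 0.2244
B_IV = 1 / 0.2244 = 4.4563
Ranking by B (broadest → narrowest): morphospecies IV (4.46) > morphospecies I (4.25) > morphospecies II (1.81)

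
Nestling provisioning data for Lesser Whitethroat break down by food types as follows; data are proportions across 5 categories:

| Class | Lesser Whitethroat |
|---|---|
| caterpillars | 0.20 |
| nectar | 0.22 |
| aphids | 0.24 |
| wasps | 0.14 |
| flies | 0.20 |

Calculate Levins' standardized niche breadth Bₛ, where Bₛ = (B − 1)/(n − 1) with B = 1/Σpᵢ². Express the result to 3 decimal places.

0.966

Σpᵢ² = 0.20² + 0.22² + 0.24² + 0.14² + 0.20² = 0.0400 + 0.0484 + 0.0576 + 0.0196 + 0.0400 = 0.2056
B = 1 / 0.2056 = 4.86381
Bₛ = (B − 1)/(n − 1) = (4.86381 − 1)/(5 − 1) = 3.86381/4 = 0.96595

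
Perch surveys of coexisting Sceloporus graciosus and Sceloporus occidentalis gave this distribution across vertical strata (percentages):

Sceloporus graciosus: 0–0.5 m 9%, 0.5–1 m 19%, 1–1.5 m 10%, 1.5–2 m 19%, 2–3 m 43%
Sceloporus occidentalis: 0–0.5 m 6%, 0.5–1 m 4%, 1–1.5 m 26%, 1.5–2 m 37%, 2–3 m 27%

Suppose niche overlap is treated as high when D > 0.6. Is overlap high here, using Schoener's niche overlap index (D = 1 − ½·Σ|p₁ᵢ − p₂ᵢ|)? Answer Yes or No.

Convert percentages to proportions (divide by 100).
Σ|p₁ᵢ − p₂ᵢ| = 0.03 + 0.15 + 0.16 + 0.18 + 0.16 = 0.68
D = 1 − ½ × 0.68 = 1 − 0.340 = 0.6600
D = 0.6600 > 0.6 → Yes.

Yes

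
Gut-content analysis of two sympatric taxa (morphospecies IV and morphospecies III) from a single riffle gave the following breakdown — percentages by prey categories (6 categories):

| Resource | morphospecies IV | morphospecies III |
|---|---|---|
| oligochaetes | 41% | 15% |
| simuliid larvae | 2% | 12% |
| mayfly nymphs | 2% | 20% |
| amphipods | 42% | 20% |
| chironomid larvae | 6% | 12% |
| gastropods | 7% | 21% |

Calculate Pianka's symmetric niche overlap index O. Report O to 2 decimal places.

0.70

Convert percentages to proportions (divide by 100).
Σ p₁ᵢp₂ᵢ = 0.0615 + 0.0024 + 0.0040 + 0.0840 + 0.0072 + 0.0147 = 0.1738
Σp_1ᵢ² = 0.41² + 0.02² + 0.02² + 0.42² + 0.06² + 0.07² = 0.1681 + 0.0004 + 0.0004 + 0.1764 + 0.0036 + 0.0049 = 0.3538
Σp_2ᵢ² = 0.15² + 0.12² + 0.20² + 0.20² + 0.12² + 0.21² = 0.0225 + 0.0144 + 0.0400 + 0.0400 + 0.0144 + 0.0441 = 0.1754
O = 0.1738 / √(0.3538 × 0.1754) = 0.1738 / 0.24911 = 0.6977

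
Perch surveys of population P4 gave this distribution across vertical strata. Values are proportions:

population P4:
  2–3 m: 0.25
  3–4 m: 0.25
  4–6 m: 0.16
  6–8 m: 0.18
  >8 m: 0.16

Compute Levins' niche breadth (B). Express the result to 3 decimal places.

Σpᵢ² = 0.25² + 0.25² + 0.16² + 0.18² + 0.16² = 0.0625 + 0.0625 + 0.0256 + 0.0324 + 0.0256 = 0.2086
B = 1 / 0.2086 = 4.79386

4.794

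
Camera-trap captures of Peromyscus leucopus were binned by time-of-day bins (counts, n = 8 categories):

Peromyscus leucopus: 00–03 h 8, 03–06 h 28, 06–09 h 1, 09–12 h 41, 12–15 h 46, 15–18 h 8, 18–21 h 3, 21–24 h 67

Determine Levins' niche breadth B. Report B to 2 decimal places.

4.43

Proportions for Peromyscus leucopus (n=202): 8/202=0.0396, 28/202=0.1386, 1/202=0.0050, 41/202=0.2030, 46/202=0.2277, 8/202=0.0396, 3/202=0.0149, 67/202=0.3317
Σpᵢ² = 0.0396² + 0.1386² + 0.0050² + 0.2030² + 0.2277² + 0.0396² + 0.0149² + 0.3317² = 0.001568 + 0.019210 + 0.000025 + 0.041209 + 0.051847 + 0.001568 + 0.000222 + 0.110025 = 0.225674
B = 1 / 0.225674 = 4.4312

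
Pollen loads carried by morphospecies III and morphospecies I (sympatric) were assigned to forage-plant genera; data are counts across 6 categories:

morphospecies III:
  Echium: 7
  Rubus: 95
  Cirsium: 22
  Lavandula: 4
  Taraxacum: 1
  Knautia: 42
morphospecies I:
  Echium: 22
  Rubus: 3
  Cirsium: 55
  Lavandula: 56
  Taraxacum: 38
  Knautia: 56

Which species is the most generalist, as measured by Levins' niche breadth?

Proportions for morphospecies III (n=171): 7/171=0.0409, 95/171=0.5556, 22/171=0.1287, 4/171=0.0234, 1/171=0.0058, 42/171=0.2456
Proportions for morphospecies I (n=230): 22/230=0.0957, 3/230=0.0130, 55/230=0.2391, 56/230=0.2435, 38/230=0.1652, 56/230=0.2435
Σp_IIIᵢ² = 0.0409² + 0.5556² + 0.1287² + 0.0234² + 0.0058² + 0.2456² = 0.001673 + 0.308691 + 0.016564 + 0.000548 + 0.000034 + 0.060319 = 0.387829
B_III = 1 / 0.387829 = 2.5785
Σp_Iᵢ² = 0.0957² + 0.0130² + 0.2391² + 0.2435² + 0.1652² + 0.2435² = 0.009158 + 0.000169 + 0.057169 + 0.059292 + 0.027291 + 0.059292 = 0.212371
B_I = 1 / 0.212371 = 4.7087
Highest B → broadest niche (most generalist): morphospecies I (B = 4.71).

morphospecies I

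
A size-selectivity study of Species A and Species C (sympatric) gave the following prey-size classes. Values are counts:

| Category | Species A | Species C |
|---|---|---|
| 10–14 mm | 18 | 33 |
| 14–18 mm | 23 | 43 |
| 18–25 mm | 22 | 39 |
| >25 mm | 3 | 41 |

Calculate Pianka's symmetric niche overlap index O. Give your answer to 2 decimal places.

0.89

Proportions for Species A (n=66): 18/66=0.2727, 23/66=0.3485, 22/66=0.3333, 3/66=0.0455
Proportions for Species C (n=156): 33/156=0.2115, 43/156=0.2756, 39/156=0.2500, 41/156=0.2628
Σ p₁ᵢp₂ᵢ = 0.057676 + 0.096047 + 0.083325 + 0.011957 = 0.249005
Σp_1ᵢ² = 0.2727² + 0.3485² + 0.3333² + 0.0455² = 0.074365 + 0.121452 + 0.111089 + 0.002070 = 0.308976
Σp_2ᵢ² = 0.2115² + 0.2756² + 0.2500² + 0.2628² = 0.044732 + 0.075955 + 0.062500 + 0.069064 = 0.252251
O = 0.249005 / √(0.308976 × 0.252251) = 0.249005 / 0.2791765 = 0.8919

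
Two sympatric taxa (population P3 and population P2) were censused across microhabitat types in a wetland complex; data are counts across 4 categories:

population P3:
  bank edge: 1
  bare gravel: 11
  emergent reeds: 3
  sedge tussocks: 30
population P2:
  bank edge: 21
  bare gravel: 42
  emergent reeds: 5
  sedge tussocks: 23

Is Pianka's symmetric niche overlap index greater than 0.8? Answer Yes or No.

No

Proportions for population P3 (n=45): 1/45=0.0222, 11/45=0.2444, 3/45=0.0667, 30/45=0.6667
Proportions for population P2 (n=91): 21/91=0.2308, 42/91=0.4615, 5/91=0.0549, 23/91=0.2527
Σ p₁ᵢp₂ᵢ = 0.005124 + 0.112791 + 0.003662 + 0.168475 = 0.290052
Σp_1ᵢ² = 0.0222² + 0.2444² + 0.0667² + 0.6667² = 0.000493 + 0.059731 + 0.004449 + 0.444489 = 0.509162
Σp_2ᵢ² = 0.2308² + 0.4615² + 0.0549² + 0.2527² = 0.053269 + 0.212982 + 0.003014 + 0.063857 = 0.333122
O = 0.290052 / √(0.509162 × 0.333122) = 0.290052 / 0.4118411 = 0.7043
O = 0.7043 < 0.8 → No.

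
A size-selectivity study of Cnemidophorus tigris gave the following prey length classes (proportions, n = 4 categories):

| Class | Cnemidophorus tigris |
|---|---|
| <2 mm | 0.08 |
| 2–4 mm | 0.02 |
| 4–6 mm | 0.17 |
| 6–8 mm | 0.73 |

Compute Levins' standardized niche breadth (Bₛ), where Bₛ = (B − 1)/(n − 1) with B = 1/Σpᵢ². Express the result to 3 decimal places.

Σpᵢ² = 0.08² + 0.02² + 0.17² + 0.73² = 0.0064 + 0.0004 + 0.0289 + 0.5329 = 0.5686
B = 1 / 0.5686 = 1.75871
Bₛ = (B − 1)/(n − 1) = (1.75871 − 1)/(4 − 1) = 0.75871/3 = 0.25290

0.253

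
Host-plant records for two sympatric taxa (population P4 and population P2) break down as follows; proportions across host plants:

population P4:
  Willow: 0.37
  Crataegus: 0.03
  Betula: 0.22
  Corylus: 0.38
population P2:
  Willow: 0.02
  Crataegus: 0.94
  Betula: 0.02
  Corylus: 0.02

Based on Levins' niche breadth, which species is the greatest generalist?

Σp_P4ᵢ² = 0.37² + 0.03² + 0.22² + 0.38² = 0.1369 + 0.0009 + 0.0484 + 0.1444 = 0.3306
B_P4 = 1 / 0.3306 = 3.0248
Σp_P2ᵢ² = 0.02² + 0.94² + 0.02² + 0.02² = 0.0004 + 0.8836 + 0.0004 + 0.0004 = 0.8848
B_P2 = 1 / 0.8848 = 1.1302
Highest B → broadest niche (most generalist): population P4 (B = 3.02).

population P4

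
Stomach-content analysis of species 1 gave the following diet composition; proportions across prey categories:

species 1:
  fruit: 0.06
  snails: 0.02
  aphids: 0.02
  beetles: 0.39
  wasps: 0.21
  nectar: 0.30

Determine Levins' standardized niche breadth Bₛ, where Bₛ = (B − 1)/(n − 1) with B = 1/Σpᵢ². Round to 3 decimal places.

0.488

Σpᵢ² = 0.06² + 0.02² + 0.02² + 0.39² + 0.21² + 0.30² = 0.0036 + 0.0004 + 0.0004 + 0.1521 + 0.0441 + 0.0900 = 0.2906
B = 1 / 0.2906 = 3.44116
Bₛ = (B − 1)/(n − 1) = (3.44116 − 1)/(6 − 1) = 2.44116/5 = 0.48823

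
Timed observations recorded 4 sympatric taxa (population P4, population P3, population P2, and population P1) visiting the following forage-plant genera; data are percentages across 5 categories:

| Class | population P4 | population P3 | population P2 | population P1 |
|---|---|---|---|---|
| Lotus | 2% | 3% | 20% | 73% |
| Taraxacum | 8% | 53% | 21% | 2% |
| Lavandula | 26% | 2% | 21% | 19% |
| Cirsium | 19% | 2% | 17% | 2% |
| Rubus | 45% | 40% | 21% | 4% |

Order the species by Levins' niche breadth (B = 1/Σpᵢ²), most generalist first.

Convert percentages to proportions (divide by 100).
Σp_P4ᵢ² = 0.02² + 0.08² + 0.26² + 0.19² + 0.45² = 0.0004 + 0.0064 + 0.0676 + 0.0361 + 0.2025 = 0.3130
B_P4 = 1 / 0.3130 = 3.1949
Σp_P3ᵢ² = 0.03² + 0.53² + 0.02² + 0.02² + 0.40² = 0.0009 + 0.2809 + 0.0004 + 0.0004 + 0.1600 = 0.4426
B_P3 = 1 / 0.4426 = 2.2594
Σp_P2ᵢ² = 0.20² + 0.21² + 0.21² + 0.17² + 0.21² = 0.0400 + 0.0441 + 0.0441 + 0.0289 + 0.0441 = 0.2012
B_P2 = 1 / 0.2012 = 4.9702
Σp_P1ᵢ² = 0.73² + 0.02² + 0.19² + 0.02² + 0.04² = 0.5329 + 0.0004 + 0.0361 + 0.0004 + 0.0016 = 0.5714
B_P1 = 1 / 0.5714 = 1.7501
Ranking by B (broadest → narrowest): population P2 (4.97) > population P4 (3.19) > population P3 (2.26) > population P1 (1.75)

population P2 > population P4 > population P3 > population P1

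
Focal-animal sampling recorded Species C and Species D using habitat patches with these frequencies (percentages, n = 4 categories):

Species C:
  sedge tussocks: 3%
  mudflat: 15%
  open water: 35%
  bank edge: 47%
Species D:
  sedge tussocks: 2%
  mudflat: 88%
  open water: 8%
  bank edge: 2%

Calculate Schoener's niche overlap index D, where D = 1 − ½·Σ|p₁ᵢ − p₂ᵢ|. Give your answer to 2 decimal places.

Convert percentages to proportions (divide by 100).
Σ|p₁ᵢ − p₂ᵢ| = 0.01 + 0.73 + 0.27 + 0.45 = 1.46
D = 1 − ½ × 1.46 = 1 − 0.730 = 0.2700

0.27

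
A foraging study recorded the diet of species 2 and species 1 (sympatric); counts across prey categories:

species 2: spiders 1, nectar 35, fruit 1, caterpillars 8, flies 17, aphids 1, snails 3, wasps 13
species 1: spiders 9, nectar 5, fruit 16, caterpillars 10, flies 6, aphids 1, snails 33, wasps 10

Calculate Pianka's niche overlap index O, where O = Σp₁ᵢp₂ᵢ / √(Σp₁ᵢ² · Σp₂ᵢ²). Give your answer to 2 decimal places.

0.36

Proportions for species 2 (n=79): 1/79=0.0127, 35/79=0.4430, 1/79=0.0127, 8/79=0.1013, 17/79=0.2152, 1/79=0.0127, 3/79=0.0380, 13/79=0.1646
Proportions for species 1 (n=90): 9/90=0.1000, 5/90=0.0556, 16/90=0.1778, 10/90=0.1111, 6/90=0.0667, 1/90=0.0111, 33/90=0.3667, 10/90=0.1111
Σ p₁ᵢp₂ᵢ = 0.001270 + 0.024631 + 0.002258 + 0.011254 + 0.014354 + 0.000141 + 0.013935 + 0.018287 = 0.086130
Σp_1ᵢ² = 0.0127² + 0.4430² + 0.0127² + 0.1013² + 0.2152² + 0.0127² + 0.0380² + 0.1646² = 0.000161 + 0.196249 + 0.000161 + 0.010262 + 0.046311 + 0.000161 + 0.001444 + 0.027093 = 0.281842
Σp_2ᵢ² = 0.1000² + 0.0556² + 0.1778² + 0.1111² + 0.0667² + 0.0111² + 0.3667² + 0.1111² = 0.010000 + 0.003091 + 0.031613 + 0.012343 + 0.004449 + 0.000123 + 0.134469 + 0.012343 = 0.208431
O = 0.086130 / √(0.281842 × 0.208431) = 0.086130 / 0.2423729 = 0.3554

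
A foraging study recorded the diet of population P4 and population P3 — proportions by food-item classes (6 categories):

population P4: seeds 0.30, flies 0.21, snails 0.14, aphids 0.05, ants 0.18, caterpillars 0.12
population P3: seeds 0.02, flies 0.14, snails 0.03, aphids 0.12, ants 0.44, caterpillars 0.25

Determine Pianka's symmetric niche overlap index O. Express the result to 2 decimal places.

0.64

Σ p₁ᵢp₂ᵢ = 0.0060 + 0.0294 + 0.0042 + 0.0060 + 0.0792 + 0.0300 = 0.1548
Σp_1ᵢ² = 0.30² + 0.21² + 0.14² + 0.05² + 0.18² + 0.12² = 0.0900 + 0.0441 + 0.0196 + 0.0025 + 0.0324 + 0.0144 = 0.2030
Σp_2ᵢ² = 0.02² + 0.14² + 0.03² + 0.12² + 0.44² + 0.25² = 0.0004 + 0.0196 + 0.0009 + 0.0144 + 0.1936 + 0.0625 = 0.2914
O = 0.1548 / √(0.2030 × 0.2914) = 0.1548 / 0.24322 = 0.6365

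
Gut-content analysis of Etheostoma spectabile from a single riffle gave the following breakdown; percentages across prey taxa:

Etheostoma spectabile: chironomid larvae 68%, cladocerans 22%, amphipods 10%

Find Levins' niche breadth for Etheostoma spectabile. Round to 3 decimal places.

1.920

Convert percentages to proportions (divide by 100).
Σpᵢ² = 0.68² + 0.22² + 0.10² = 0.4624 + 0.0484 + 0.0100 = 0.5208
B = 1 / 0.5208 = 1.92012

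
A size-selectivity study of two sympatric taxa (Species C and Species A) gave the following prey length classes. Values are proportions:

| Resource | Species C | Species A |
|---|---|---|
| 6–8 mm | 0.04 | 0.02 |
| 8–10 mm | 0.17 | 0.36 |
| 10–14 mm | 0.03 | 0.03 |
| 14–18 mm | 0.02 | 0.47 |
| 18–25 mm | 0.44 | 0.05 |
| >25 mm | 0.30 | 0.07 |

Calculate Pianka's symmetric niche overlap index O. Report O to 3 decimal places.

0.343

Σ p₁ᵢp₂ᵢ = 0.0008 + 0.0612 + 0.0009 + 0.0094 + 0.0220 + 0.0210 = 0.1153
Σp_1ᵢ² = 0.04² + 0.17² + 0.03² + 0.02² + 0.44² + 0.30² = 0.0016 + 0.0289 + 0.0009 + 0.0004 + 0.1936 + 0.0900 = 0.3154
Σp_2ᵢ² = 0.02² + 0.36² + 0.03² + 0.47² + 0.05² + 0.07² = 0.0004 + 0.1296 + 0.0009 + 0.2209 + 0.0025 + 0.0049 = 0.3592
O = 0.1153 / √(0.3154 × 0.3592) = 0.1153 / 0.336588 = 0.34256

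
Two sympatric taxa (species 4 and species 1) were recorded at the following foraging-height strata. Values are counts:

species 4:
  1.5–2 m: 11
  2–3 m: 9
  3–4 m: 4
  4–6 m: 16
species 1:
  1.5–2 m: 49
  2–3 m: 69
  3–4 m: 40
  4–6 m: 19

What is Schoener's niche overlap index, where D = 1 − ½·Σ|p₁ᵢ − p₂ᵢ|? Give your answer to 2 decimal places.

0.71

Proportions for species 4 (n=40): 11/40=0.2750, 9/40=0.2250, 4/40=0.1000, 16/40=0.4000
Proportions for species 1 (n=177): 49/177=0.2768, 69/177=0.3898, 40/177=0.2260, 19/177=0.1073
Σ|p₁ᵢ − p₂ᵢ| = 0.0018 + 0.1648 + 0.1260 + 0.2927 = 0.5853
D = 1 − ½ × 0.5853 = 1 − 0.29265 = 0.70735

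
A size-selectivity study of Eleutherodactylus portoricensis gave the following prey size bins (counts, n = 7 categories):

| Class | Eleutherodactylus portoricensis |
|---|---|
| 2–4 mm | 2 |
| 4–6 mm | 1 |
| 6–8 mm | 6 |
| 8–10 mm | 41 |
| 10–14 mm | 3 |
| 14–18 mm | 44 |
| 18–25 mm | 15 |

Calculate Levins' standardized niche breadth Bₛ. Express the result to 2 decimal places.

Proportions for Eleutherodactylus portoricensis (n=112): 2/112=0.0179, 1/112=0.0089, 6/112=0.0536, 41/112=0.3661, 3/112=0.0268, 44/112=0.3929, 15/112=0.1339
Σpᵢ² = 0.0179² + 0.0089² + 0.0536² + 0.3661² + 0.0268² + 0.3929² + 0.1339² = 0.000320 + 0.000079 + 0.002873 + 0.134029 + 0.000718 + 0.154370 + 0.017929 = 0.310318
B = 1 / 0.310318 = 3.2225
Bₛ = (B − 1)/(n − 1) = (3.2225 − 1)/(7 − 1) = 2.2225/6 = 0.3704

0.37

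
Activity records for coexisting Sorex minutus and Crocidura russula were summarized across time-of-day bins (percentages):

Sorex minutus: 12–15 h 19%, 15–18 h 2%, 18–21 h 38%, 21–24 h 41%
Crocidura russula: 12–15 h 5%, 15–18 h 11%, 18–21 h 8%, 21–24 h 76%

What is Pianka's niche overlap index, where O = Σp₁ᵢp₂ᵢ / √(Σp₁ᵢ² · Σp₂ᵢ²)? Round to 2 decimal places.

0.77

Convert percentages to proportions (divide by 100).
Σ p₁ᵢp₂ᵢ = 0.0095 + 0.0022 + 0.0304 + 0.3116 = 0.3537
Σp_1ᵢ² = 0.19² + 0.02² + 0.38² + 0.41² = 0.0361 + 0.0004 + 0.1444 + 0.1681 = 0.3490
Σp_2ᵢ² = 0.05² + 0.11² + 0.08² + 0.76² = 0.0025 + 0.0121 + 0.0064 + 0.5776 = 0.5986
O = 0.3537 / √(0.3490 × 0.5986) = 0.3537 / 0.45707 = 0.7738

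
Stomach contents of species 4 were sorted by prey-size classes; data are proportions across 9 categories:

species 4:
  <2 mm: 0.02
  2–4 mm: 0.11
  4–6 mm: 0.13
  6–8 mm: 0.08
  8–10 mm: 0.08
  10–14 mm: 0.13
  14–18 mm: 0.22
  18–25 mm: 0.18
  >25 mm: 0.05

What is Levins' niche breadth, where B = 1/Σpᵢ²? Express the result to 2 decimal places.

Σpᵢ² = 0.02² + 0.11² + 0.13² + 0.08² + 0.08² + 0.13² + 0.22² + 0.18² + 0.05² = 0.0004 + 0.0121 + 0.0169 + 0.0064 + 0.0064 + 0.0169 + 0.0484 + 0.0324 + 0.0025 = 0.1424
B = 1 / 0.1424 = 7.0225

7.02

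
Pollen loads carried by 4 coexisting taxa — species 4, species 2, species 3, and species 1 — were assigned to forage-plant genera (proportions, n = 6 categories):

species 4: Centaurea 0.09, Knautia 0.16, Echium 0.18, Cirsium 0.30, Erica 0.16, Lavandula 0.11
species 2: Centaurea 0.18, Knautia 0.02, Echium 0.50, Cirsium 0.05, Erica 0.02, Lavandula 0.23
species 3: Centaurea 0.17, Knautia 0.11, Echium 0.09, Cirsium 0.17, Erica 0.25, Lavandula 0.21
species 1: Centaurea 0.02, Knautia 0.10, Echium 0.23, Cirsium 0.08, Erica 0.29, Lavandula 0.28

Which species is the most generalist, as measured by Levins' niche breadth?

Σp_4ᵢ² = 0.09² + 0.16² + 0.18² + 0.30² + 0.16² + 0.11² = 0.0081 + 0.0256 + 0.0324 + 0.0900 + 0.0256 + 0.0121 = 0.1938
B_4 = 1 / 0.1938 = 5.1600
Σp_2ᵢ² = 0.18² + 0.02² + 0.50² + 0.05² + 0.02² + 0.23² = 0.0324 + 0.0004 + 0.2500 + 0.0025 + 0.0004 + 0.0529 = 0.3386
B_2 = 1 / 0.3386 = 2.9533
Σp_3ᵢ² = 0.17² + 0.11² + 0.09² + 0.17² + 0.25² + 0.21² = 0.0289 + 0.0121 + 0.0081 + 0.0289 + 0.0625 + 0.0441 = 0.1846
B_3 = 1 / 0.1846 = 5.4171
Σp_1ᵢ² = 0.02² + 0.10² + 0.23² + 0.08² + 0.29² + 0.28² = 0.0004 + 0.0100 + 0.0529 + 0.0064 + 0.0841 + 0.0784 = 0.2322
B_1 = 1 / 0.2322 = 4.3066
Highest B → broadest niche (most generalist): species 3 (B = 5.42).

species 3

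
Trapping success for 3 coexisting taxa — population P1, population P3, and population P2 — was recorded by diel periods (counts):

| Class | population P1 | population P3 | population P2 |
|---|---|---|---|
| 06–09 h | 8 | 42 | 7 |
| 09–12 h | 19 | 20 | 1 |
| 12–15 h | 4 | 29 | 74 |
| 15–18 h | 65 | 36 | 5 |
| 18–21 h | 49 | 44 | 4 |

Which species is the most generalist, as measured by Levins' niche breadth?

population P3

Proportions for population P1 (n=145): 8/145=0.0552, 19/145=0.1310, 4/145=0.0276, 65/145=0.4483, 49/145=0.3379
Proportions for population P3 (n=171): 42/171=0.2456, 20/171=0.1170, 29/171=0.1696, 36/171=0.2105, 44/171=0.2573
Proportions for population P2 (n=91): 7/91=0.0769, 1/91=0.0110, 74/91=0.8132, 5/91=0.0549, 4/91=0.0440
Σp_P1ᵢ² = 0.0552² + 0.1310² + 0.0276² + 0.4483² + 0.3379² = 0.003047 + 0.017161 + 0.000762 + 0.200973 + 0.114176 = 0.336119
B_P1 = 1 / 0.336119 = 2.9751
Σp_P3ᵢ² = 0.2456² + 0.1170² + 0.1696² + 0.2105² + 0.2573² = 0.060319 + 0.013689 + 0.028764 + 0.044310 + 0.066203 = 0.213285
B_P3 = 1 / 0.213285 = 4.6886
Σp_P2ᵢ² = 0.0769² + 0.0110² + 0.8132² + 0.0549² + 0.0440² = 0.005914 + 0.000121 + 0.661294 + 0.003014 + 0.001936 = 0.672279
B_P2 = 1 / 0.672279 = 1.4875
Highest B → broadest niche (most generalist): population P3 (B = 4.69).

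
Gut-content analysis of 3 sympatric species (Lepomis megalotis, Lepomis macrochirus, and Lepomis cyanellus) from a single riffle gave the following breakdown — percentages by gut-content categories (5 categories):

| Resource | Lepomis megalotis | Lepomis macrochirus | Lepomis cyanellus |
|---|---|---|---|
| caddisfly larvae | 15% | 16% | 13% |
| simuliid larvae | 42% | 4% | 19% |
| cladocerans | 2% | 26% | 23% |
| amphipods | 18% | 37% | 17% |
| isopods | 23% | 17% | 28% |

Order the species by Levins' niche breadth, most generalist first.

Convert percentages to proportions (divide by 100).
Σp_megaᵢ² = 0.15² + 0.42² + 0.02² + 0.18² + 0.23² = 0.0225 + 0.1764 + 0.0004 + 0.0324 + 0.0529 = 0.2846
B_mega = 1 / 0.2846 = 3.5137
Σp_macrᵢ² = 0.16² + 0.04² + 0.26² + 0.37² + 0.17² = 0.0256 + 0.0016 + 0.0676 + 0.1369 + 0.0289 = 0.2606
B_macr = 1 / 0.2606 = 3.8373
Σp_cyanᵢ² = 0.13² + 0.19² + 0.23² + 0.17² + 0.28² = 0.0169 + 0.0361 + 0.0529 + 0.0289 + 0.0784 = 0.2132
B_cyan = 1 / 0.2132 = 4.6904
Ranking by B (broadest → narrowest): Lepomis cyanellus (4.69) > Lepomis macrochirus (3.84) > Lepomis megalotis (3.51)

Lepomis cyanellus > Lepomis macrochirus > Lepomis megalotis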